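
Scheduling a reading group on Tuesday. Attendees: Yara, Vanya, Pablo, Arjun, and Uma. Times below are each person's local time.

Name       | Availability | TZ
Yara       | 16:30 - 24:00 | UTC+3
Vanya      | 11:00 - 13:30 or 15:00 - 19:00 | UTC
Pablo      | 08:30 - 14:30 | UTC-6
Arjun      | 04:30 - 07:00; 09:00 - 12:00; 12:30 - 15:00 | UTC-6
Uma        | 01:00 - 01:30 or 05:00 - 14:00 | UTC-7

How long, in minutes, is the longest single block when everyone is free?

Yara in UTC: 13:30-21:00 (subtract 3h to convert from UTC+3).
Vanya in UTC: 11:00-13:30, 15:00-19:00.
Pablo in UTC: 14:30-20:30 (add 6h to convert from UTC-6).
Arjun in UTC: 10:30-13:00, 15:00-18:00, 18:30-21:00 (add 6h to convert from UTC-6).
Uma in UTC: 08:00-08:30, 12:00-21:00 (add 7h to convert from UTC-7).
Yara ∩ Vanya: 15:00-19:00.
Yara ∩ Vanya ∩ Pablo: 15:00-19:00.
Yara ∩ Vanya ∩ Pablo ∩ Arjun: 15:00-18:00, 18:30-19:00.
Yara ∩ Vanya ∩ Pablo ∩ Arjun ∩ Uma: 15:00-18:00, 18:30-19:00.
The longest is 15:00-18:00 at 180 minutes.

180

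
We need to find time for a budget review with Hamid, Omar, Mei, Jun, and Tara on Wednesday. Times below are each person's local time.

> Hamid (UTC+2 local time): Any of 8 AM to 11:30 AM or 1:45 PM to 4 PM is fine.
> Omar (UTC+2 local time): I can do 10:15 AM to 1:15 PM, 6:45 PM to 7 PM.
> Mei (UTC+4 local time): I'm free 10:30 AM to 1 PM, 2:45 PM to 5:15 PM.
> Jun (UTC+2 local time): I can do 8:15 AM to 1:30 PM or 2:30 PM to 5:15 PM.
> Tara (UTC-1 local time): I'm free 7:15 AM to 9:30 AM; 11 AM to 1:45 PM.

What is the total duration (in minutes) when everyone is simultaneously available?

Hamid in UTC: 06:00-09:30, 11:45-14:00 (subtract 2h to convert from UTC+2).
Omar in UTC: 08:15-11:15, 16:45-17:00 (subtract 2h to convert from UTC+2).
Mei in UTC: 06:30-09:00, 10:45-13:15 (subtract 4h to convert from UTC+4).
Jun in UTC: 06:15-11:30, 12:30-15:15 (subtract 2h to convert from UTC+2).
Tara in UTC: 08:15-10:30, 12:00-14:45 (add 1h to convert from UTC-1).
Hamid ∩ Omar: 08:15-09:30.
Hamid ∩ Omar ∩ Mei: 08:15-09:00.
Hamid ∩ Omar ∩ Mei ∩ Jun: 08:15-09:00.
Hamid ∩ Omar ∩ Mei ∩ Jun ∩ Tara: 08:15-09:00.
So the common availability across everyone is 08:15-09:00.
That's a single block of 45 minutes.

45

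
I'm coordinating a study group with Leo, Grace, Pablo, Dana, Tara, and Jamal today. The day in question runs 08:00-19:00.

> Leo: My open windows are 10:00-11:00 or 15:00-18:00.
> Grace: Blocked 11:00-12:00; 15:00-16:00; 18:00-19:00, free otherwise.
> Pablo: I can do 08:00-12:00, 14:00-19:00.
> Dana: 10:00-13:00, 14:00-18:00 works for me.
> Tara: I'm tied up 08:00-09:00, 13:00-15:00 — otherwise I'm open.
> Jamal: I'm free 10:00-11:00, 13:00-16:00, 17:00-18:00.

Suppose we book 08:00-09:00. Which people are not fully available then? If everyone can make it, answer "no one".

Dana, Jamal, Leo, Tara

Leo free: 10:00-11:00, 15:00-18:00.
Grace free: 08:00-11:00, 12:00-15:00, 16:00-18:00 (invert busy blocks within the working day).
Pablo free: 08:00-12:00, 14:00-19:00.
Dana free: 10:00-13:00, 14:00-18:00.
Tara free: 09:00-13:00, 15:00-19:00 (invert busy blocks within the working day).
Jamal free: 10:00-11:00, 13:00-16:00, 17:00-18:00.
Leo: not fully free for 08:00-09:00. Grace: free for 08:00-09:00. Pablo: free for 08:00-09:00. Dana: not fully free for 08:00-09:00. Tara: not fully free for 08:00-09:00. Jamal: not fully free for 08:00-09:00.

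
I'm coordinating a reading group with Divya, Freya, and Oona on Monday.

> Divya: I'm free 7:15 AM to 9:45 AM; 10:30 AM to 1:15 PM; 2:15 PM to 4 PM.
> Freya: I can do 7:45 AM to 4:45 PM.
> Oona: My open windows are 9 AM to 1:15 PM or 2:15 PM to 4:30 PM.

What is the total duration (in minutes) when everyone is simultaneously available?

Divya ∩ Freya: 07:45-09:45, 10:30-13:15, 14:15-16:00.
Divya ∩ Freya ∩ Oona: 09:00-09:45, 10:30-13:15, 14:15-16:00.
Those are the intersection windows.
Summing the common windows: 45 + 165 + 105 = 315 minutes.

315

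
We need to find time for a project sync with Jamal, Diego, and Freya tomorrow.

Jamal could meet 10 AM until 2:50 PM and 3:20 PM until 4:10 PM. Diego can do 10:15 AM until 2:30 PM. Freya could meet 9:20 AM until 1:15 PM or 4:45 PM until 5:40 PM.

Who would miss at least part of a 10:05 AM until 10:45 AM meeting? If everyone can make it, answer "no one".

Jamal: free for 10:05-10:45. Diego: not fully free for 10:05-10:45. Freya: free for 10:05-10:45.

Diego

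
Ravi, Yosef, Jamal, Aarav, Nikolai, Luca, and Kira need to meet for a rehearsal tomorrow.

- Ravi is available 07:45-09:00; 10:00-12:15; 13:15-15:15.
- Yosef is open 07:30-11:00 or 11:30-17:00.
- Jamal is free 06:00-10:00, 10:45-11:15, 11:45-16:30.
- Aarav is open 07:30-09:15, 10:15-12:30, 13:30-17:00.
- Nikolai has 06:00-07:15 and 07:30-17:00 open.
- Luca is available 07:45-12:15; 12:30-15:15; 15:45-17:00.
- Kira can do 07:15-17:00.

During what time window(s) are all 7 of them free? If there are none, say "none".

07:45-09:00, 10:45-11:00, 11:45-12:15, 13:30-15:15

Ravi ∩ Yosef: 07:45-09:00, 10:00-11:00, 11:30-12:15, 13:15-15:15.
Ravi ∩ Yosef ∩ Jamal: 07:45-09:00, 10:45-11:00, 11:45-12:15, 13:15-15:15.
Ravi ∩ Yosef ∩ Jamal ∩ Aarav: 07:45-09:00, 10:45-11:00, 11:45-12:15, 13:30-15:15.
Ravi ∩ Yosef ∩ Jamal ∩ Aarav ∩ Nikolai: 07:45-09:00, 10:45-11:00, 11:45-12:15, 13:30-15:15.
Ravi ∩ Yosef ∩ Jamal ∩ Aarav ∩ Nikolai ∩ Luca: 07:45-09:00, 10:45-11:00, 11:45-12:15, 13:30-15:15.
Ravi ∩ Yosef ∩ Jamal ∩ Aarav ∩ Nikolai ∩ Luca ∩ Kira: 07:45-09:00, 10:45-11:00, 11:45-12:15, 13:30-15:15.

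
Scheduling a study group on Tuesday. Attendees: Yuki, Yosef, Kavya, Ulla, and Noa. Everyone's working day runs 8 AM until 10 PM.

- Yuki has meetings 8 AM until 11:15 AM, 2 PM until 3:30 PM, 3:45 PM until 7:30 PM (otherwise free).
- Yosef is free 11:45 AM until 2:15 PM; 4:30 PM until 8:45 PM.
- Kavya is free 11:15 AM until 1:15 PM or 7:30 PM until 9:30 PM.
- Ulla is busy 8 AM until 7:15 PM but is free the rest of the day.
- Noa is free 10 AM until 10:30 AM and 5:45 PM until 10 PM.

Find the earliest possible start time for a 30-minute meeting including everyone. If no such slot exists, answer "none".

Yuki free: 11:15-14:00, 15:30-15:45, 19:30-22:00 (invert busy blocks within the working day).
Yosef free: 11:45-14:15, 16:30-20:45.
Kavya free: 11:15-13:15, 19:30-21:30.
Ulla free: 19:15-22:00 (invert busy blocks within the working day).
Noa free: 10:00-10:30, 17:45-22:00.
Yuki ∩ Yosef: 11:45-14:00, 19:30-20:45.
Yuki ∩ Yosef ∩ Kavya: 11:45-13:15, 19:30-20:45.
Yuki ∩ Yosef ∩ Kavya ∩ Ulla: 19:30-20:45.
Yuki ∩ Yosef ∩ Kavya ∩ Ulla ∩ Noa: 19:30-20:45.
The first common window of at least 30 minutes is 19:30-20:45, so the earliest start is 19:30.

19:30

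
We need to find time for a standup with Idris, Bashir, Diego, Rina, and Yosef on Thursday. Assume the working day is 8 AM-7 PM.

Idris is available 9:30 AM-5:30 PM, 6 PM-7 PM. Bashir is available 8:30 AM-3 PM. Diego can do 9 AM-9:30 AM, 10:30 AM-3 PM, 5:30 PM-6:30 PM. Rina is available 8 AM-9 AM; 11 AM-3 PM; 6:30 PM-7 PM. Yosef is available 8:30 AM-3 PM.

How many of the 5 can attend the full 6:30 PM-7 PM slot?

Idris and Rina can make the full 18:30-19:00 slot — that's 2.

2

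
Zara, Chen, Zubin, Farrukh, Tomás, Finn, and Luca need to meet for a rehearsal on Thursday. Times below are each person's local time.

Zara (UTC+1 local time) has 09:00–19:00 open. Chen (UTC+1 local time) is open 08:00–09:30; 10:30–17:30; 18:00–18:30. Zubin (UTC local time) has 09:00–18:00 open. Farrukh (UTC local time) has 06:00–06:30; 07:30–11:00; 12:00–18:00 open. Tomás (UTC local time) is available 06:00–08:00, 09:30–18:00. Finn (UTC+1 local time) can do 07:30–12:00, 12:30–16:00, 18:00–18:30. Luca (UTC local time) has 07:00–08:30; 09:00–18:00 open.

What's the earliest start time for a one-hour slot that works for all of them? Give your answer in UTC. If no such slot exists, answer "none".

Zara in UTC: 08:00-18:00 (subtract 1h to convert from UTC+1).
Chen in UTC: 07:00-08:30, 09:30-16:30, 17:00-17:30 (subtract 1h to convert from UTC+1).
Zubin in UTC: 09:00-18:00.
Farrukh in UTC: 06:00-06:30, 07:30-11:00, 12:00-18:00.
Tomás in UTC: 06:00-08:00, 09:30-18:00.
Finn in UTC: 06:30-11:00, 11:30-15:00, 17:00-17:30 (subtract 1h to convert from UTC+1).
Luca in UTC: 07:00-08:30, 09:00-18:00.
Zara ∩ Chen: 08:00-08:30, 09:30-16:30, 17:00-17:30.
Zara ∩ Chen ∩ Zubin: 09:30-16:30, 17:00-17:30.
Zara ∩ Chen ∩ Zubin ∩ Farrukh: 09:30-11:00, 12:00-16:30, 17:00-17:30.
Zara ∩ Chen ∩ Zubin ∩ Farrukh ∩ Tomás: 09:30-11:00, 12:00-16:30, 17:00-17:30.
Zara ∩ Chen ∩ Zubin ∩ Farrukh ∩ Tomás ∩ Finn: 09:30-11:00, 12:00-15:00, 17:00-17:30.
Zara ∩ Chen ∩ Zubin ∩ Farrukh ∩ Tomás ∩ Finn ∩ Luca: 09:30-11:00, 12:00-15:00, 17:00-17:30.
The first common window of at least 60 minutes is 09:30-11:00, so the earliest start is 09:30.

09:30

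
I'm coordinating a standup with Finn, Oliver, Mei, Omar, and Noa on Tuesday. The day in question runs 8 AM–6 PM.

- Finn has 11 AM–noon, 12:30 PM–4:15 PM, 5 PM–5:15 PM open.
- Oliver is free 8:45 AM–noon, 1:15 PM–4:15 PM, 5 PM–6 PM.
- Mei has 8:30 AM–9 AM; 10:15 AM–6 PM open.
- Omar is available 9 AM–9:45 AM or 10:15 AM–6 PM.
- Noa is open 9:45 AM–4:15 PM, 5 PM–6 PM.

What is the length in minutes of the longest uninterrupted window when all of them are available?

180

Finn ∩ Oliver: 11:00-12:00, 13:15-16:15, 17:00-17:15.
Finn ∩ Oliver ∩ Mei: 11:00-12:00, 13:15-16:15, 17:00-17:15.
Finn ∩ Oliver ∩ Mei ∩ Omar: 11:00-12:00, 13:15-16:15, 17:00-17:15.
Finn ∩ Oliver ∩ Mei ∩ Omar ∩ Noa: 11:00-12:00, 13:15-16:15, 17:00-17:15.
The longest is 13:15-16:15 at 180 minutes.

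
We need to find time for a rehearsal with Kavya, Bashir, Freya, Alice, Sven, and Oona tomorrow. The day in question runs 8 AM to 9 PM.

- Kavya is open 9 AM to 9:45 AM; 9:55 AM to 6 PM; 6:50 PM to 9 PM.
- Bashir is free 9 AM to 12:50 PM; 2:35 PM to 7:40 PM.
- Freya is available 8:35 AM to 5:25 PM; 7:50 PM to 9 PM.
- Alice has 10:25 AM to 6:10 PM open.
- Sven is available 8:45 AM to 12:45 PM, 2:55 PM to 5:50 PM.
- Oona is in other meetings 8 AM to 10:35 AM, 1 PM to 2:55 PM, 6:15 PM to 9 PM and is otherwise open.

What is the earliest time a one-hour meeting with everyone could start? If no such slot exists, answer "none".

10:35

Kavya free: 09:00-09:45, 09:55-18:00, 18:50-21:00.
Bashir free: 09:00-12:50, 14:35-19:40.
Freya free: 08:35-17:25, 19:50-21:00.
Alice free: 10:25-18:10.
Sven free: 08:45-12:45, 14:55-17:50.
Oona free: 10:35-13:00, 14:55-18:15 (invert busy blocks within the working day).
Kavya ∩ Bashir: 09:00-09:45, 09:55-12:50, 14:35-18:00, 18:50-19:40.
Kavya ∩ Bashir ∩ Freya: 09:00-09:45, 09:55-12:50, 14:35-17:25.
Kavya ∩ Bashir ∩ Freya ∩ Alice: 10:25-12:50, 14:35-17:25.
Kavya ∩ Bashir ∩ Freya ∩ Alice ∩ Sven: 10:25-12:45, 14:55-17:25.
Kavya ∩ Bashir ∩ Freya ∩ Alice ∩ Sven ∩ Oona: 10:35-12:45, 14:55-17:25.
So the common availability across everyone is 10:35-12:45, 14:55-17:25.
The first common window of at least 60 minutes is 10:35-12:45, so the earliest start is 10:35.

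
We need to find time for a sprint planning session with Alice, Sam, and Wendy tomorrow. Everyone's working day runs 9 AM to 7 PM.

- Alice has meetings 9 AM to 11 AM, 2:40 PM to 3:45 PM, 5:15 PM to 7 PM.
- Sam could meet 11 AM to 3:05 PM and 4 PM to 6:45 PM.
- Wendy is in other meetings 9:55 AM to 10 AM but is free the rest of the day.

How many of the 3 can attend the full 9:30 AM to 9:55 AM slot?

Alice free: 11:00-14:40, 15:45-17:15 (invert busy blocks within the working day).
Sam free: 11:00-15:05, 16:00-18:45.
Wendy free: 09:00-09:55, 10:00-19:00 (invert busy blocks within the working day).
Wendy can make the full 09:30-09:55 slot — that's 1.

1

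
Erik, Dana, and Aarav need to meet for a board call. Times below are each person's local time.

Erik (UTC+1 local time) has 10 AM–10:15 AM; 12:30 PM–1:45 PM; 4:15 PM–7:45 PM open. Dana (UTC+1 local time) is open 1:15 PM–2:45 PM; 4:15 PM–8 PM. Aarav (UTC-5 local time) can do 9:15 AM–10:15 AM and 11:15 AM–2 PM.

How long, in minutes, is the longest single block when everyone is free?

150

Erik in UTC: 09:00-09:15, 11:30-12:45, 15:15-18:45 (subtract 1h to convert from UTC+1).
Dana in UTC: 12:15-13:45, 15:15-19:00 (subtract 1h to convert from UTC+1).
Aarav in UTC: 14:15-15:15, 16:15-19:00 (add 5h to convert from UTC-5).
Erik ∩ Dana: 12:15-12:45, 15:15-18:45.
Erik ∩ Dana ∩ Aarav: 16:15-18:45.
Those are the intersection windows.
The longest is 16:15-18:45 at 150 minutes.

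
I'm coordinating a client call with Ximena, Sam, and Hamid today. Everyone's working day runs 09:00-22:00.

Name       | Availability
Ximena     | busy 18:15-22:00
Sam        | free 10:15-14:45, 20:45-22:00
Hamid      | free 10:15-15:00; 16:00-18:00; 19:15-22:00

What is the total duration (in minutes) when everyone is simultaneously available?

Ximena free: 09:00-18:15 (invert busy blocks within the working day).
Sam free: 10:15-14:45, 20:45-22:00.
Hamid free: 10:15-15:00, 16:00-18:00, 19:15-22:00.
Ximena ∩ Sam: 10:15-14:45.
Ximena ∩ Sam ∩ Hamid: 10:15-14:45.
That's a single block of 270 minutes.

270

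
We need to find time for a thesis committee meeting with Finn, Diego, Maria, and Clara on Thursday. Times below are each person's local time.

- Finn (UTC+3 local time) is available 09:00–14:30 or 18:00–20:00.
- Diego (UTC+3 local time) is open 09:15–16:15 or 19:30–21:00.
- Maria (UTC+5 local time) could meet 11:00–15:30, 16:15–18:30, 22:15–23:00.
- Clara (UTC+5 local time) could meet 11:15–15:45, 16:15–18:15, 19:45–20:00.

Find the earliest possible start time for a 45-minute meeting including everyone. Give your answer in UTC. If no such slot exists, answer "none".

06:15

Finn in UTC: 06:00-11:30, 15:00-17:00 (subtract 3h to convert from UTC+3).
Diego in UTC: 06:15-13:15, 16:30-18:00 (subtract 3h to convert from UTC+3).
Maria in UTC: 06:00-10:30, 11:15-13:30, 17:15-18:00 (subtract 5h to convert from UTC+5).
Clara in UTC: 06:15-10:45, 11:15-13:15, 14:45-15:00 (subtract 5h to convert from UTC+5).
Finn ∩ Diego: 06:15-11:30, 16:30-17:00.
Finn ∩ Diego ∩ Maria: 06:15-10:30, 11:15-11:30.
Finn ∩ Diego ∩ Maria ∩ Clara: 06:15-10:30, 11:15-11:30.
Those are the intersection windows.
The first common window of at least 45 minutes is 06:15-10:30, so the earliest start is 06:15.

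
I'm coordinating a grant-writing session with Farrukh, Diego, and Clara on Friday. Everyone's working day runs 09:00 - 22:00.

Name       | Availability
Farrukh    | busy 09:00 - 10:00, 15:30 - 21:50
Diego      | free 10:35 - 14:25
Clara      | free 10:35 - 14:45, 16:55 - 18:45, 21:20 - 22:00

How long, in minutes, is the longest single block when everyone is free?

230

Farrukh free: 10:00-15:30, 21:50-22:00 (invert busy blocks within the working day).
Diego free: 10:35-14:25.
Clara free: 10:35-14:45, 16:55-18:45, 21:20-22:00.
Farrukh ∩ Diego: 10:35-14:25.
Farrukh ∩ Diego ∩ Clara: 10:35-14:25.
The longest is 10:35-14:25 at 230 minutes.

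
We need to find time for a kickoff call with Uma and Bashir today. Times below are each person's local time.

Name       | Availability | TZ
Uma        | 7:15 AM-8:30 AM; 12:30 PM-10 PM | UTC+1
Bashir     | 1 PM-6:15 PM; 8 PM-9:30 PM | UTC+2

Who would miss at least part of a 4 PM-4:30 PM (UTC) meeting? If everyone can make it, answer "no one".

Bashir

Uma in UTC: 06:15-07:30, 11:30-21:00 (subtract 1h to convert from UTC+1).
Bashir in UTC: 11:00-16:15, 18:00-19:30 (subtract 2h to convert from UTC+2).
Uma: free for 16:00-16:30. Bashir: not fully free for 16:00-16:30.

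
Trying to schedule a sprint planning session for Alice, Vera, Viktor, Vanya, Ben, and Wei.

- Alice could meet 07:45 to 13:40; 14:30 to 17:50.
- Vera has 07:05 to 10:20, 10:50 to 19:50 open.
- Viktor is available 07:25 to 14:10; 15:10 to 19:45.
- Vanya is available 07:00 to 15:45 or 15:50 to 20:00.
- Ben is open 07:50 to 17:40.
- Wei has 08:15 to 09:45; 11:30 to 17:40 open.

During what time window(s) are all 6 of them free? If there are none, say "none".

08:15-09:45, 11:30-13:40, 15:10-15:45, 15:50-17:40

Alice ∩ Vera: 07:45-10:20, 10:50-13:40, 14:30-17:50.
Alice ∩ Vera ∩ Viktor: 07:45-10:20, 10:50-13:40, 15:10-17:50.
Alice ∩ Vera ∩ Viktor ∩ Vanya: 07:45-10:20, 10:50-13:40, 15:10-15:45, 15:50-17:50.
Alice ∩ Vera ∩ Viktor ∩ Vanya ∩ Ben: 07:50-10:20, 10:50-13:40, 15:10-15:45, 15:50-17:40.
Alice ∩ Vera ∩ Viktor ∩ Vanya ∩ Ben ∩ Wei: 08:15-09:45, 11:30-13:40, 15:10-15:45, 15:50-17:40.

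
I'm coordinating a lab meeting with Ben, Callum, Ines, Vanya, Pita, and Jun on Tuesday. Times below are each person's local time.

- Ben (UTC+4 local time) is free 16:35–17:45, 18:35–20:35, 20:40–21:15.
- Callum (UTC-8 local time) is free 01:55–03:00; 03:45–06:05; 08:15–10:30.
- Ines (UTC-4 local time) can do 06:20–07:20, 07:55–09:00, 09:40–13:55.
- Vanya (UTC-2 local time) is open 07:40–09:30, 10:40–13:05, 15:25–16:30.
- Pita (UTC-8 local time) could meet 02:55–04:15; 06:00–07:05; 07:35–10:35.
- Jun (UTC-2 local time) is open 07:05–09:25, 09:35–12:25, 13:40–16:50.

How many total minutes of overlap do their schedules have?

Ben in UTC: 12:35-13:45, 14:35-16:35, 16:40-17:15 (subtract 4h to convert from UTC+4).
Callum in UTC: 09:55-11:00, 11:45-14:05, 16:15-18:30 (add 8h to convert from UTC-8).
Ines in UTC: 10:20-11:20, 11:55-13:00, 13:40-17:55 (add 4h to convert from UTC-4).
Vanya in UTC: 09:40-11:30, 12:40-15:05, 17:25-18:30 (add 2h to convert from UTC-2).
Pita in UTC: 10:55-12:15, 14:00-15:05, 15:35-18:35 (add 8h to convert from UTC-8).
Jun in UTC: 09:05-11:25, 11:35-14:25, 15:40-18:50 (add 2h to convert from UTC-2).
Ben ∩ Callum: 12:35-13:45, 16:15-16:35, 16:40-17:15.
Ben ∩ Callum ∩ Ines: 12:35-13:00, 13:40-13:45, 16:15-16:35, 16:40-17:15.
Ben ∩ Callum ∩ Ines ∩ Vanya: 12:40-13:00, 13:40-13:45.
Ben ∩ Callum ∩ Ines ∩ Vanya ∩ Pita: ∅.
Ben ∩ Callum ∩ Ines ∩ Vanya ∩ Pita ∩ Jun: ∅.
There is no time when everyone is free.
There is no common window, so the total is 0 minutes.

0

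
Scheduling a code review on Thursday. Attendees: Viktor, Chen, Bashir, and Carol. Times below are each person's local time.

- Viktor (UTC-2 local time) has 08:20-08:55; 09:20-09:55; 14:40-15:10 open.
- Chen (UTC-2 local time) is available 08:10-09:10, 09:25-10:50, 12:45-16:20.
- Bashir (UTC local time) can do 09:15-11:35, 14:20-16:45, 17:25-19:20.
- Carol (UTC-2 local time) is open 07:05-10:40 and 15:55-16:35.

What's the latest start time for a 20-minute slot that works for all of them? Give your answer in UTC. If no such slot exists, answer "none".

10:35

Viktor in UTC: 10:20-10:55, 11:20-11:55, 16:40-17:10 (add 2h to convert from UTC-2).
Chen in UTC: 10:10-11:10, 11:25-12:50, 14:45-18:20 (add 2h to convert from UTC-2).
Bashir in UTC: 09:15-11:35, 14:20-16:45, 17:25-19:20.
Carol in UTC: 09:05-12:40, 17:55-18:35 (add 2h to convert from UTC-2).
Viktor ∩ Chen: 10:20-10:55, 11:25-11:55, 16:40-17:10.
Viktor ∩ Chen ∩ Bashir: 10:20-10:55, 11:25-11:35, 16:40-16:45.
Viktor ∩ Chen ∩ Bashir ∩ Carol: 10:20-10:55, 11:25-11:35.
The last common window of at least 20 minutes is 10:20-10:55; a 20-minute meeting can start as late as 10:35 and still end by 10:55.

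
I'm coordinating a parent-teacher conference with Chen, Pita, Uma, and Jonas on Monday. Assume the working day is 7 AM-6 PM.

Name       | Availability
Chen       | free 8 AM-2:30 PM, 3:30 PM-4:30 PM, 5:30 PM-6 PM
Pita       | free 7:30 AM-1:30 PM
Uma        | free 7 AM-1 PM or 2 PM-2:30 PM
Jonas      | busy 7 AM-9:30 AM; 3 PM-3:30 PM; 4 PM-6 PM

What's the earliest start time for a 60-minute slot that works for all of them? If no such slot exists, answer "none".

Chen free: 08:00-14:30, 15:30-16:30, 17:30-18:00.
Pita free: 07:30-13:30.
Uma free: 07:00-13:00, 14:00-14:30.
Jonas free: 09:30-15:00, 15:30-16:00 (invert busy blocks within the working day).
Chen ∩ Pita: 08:00-13:30.
Chen ∩ Pita ∩ Uma: 08:00-13:00.
Chen ∩ Pita ∩ Uma ∩ Jonas: 09:30-13:00.
The first common window of at least 60 minutes is 09:30-13:00, so the earliest start is 09:30.

09:30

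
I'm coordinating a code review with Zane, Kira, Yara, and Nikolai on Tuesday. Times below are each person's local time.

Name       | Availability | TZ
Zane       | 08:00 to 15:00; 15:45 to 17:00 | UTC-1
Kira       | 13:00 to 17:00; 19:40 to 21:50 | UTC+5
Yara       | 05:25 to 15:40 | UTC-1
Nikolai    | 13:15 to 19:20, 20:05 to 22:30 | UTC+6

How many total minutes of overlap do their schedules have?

260

Zane in UTC: 09:00-16:00, 16:45-18:00 (add 1h to convert from UTC-1).
Kira in UTC: 08:00-12:00, 14:40-16:50 (subtract 5h to convert from UTC+5).
Yara in UTC: 06:25-16:40 (add 1h to convert from UTC-1).
Nikolai in UTC: 07:15-13:20, 14:05-16:30 (subtract 6h to convert from UTC+6).
Zane ∩ Kira: 09:00-12:00, 14:40-16:00, 16:45-16:50.
Zane ∩ Kira ∩ Yara: 09:00-12:00, 14:40-16:00.
Zane ∩ Kira ∩ Yara ∩ Nikolai: 09:00-12:00, 14:40-16:00.
Summing the common windows: 180 + 80 = 260 minutes.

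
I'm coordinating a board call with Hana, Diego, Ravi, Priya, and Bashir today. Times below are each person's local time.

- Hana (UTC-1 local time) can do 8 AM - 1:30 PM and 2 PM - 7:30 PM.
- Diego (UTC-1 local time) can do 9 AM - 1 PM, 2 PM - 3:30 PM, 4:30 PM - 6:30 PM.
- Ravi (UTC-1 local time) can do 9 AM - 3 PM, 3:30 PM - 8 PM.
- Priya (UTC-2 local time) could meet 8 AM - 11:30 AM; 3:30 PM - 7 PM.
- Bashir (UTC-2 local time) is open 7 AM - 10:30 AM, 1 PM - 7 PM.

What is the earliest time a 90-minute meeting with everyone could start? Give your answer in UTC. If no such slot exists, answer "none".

Hana in UTC: 09:00-14:30, 15:00-20:30 (add 1h to convert from UTC-1).
Diego in UTC: 10:00-14:00, 15:00-16:30, 17:30-19:30 (add 1h to convert from UTC-1).
Ravi in UTC: 10:00-16:00, 16:30-21:00 (add 1h to convert from UTC-1).
Priya in UTC: 10:00-13:30, 17:30-21:00 (add 2h to convert from UTC-2).
Bashir in UTC: 09:00-12:30, 15:00-21:00 (add 2h to convert from UTC-2).
Hana ∩ Diego: 10:00-14:00, 15:00-16:30, 17:30-19:30.
Hana ∩ Diego ∩ Ravi: 10:00-14:00, 15:00-16:00, 17:30-19:30.
Hana ∩ Diego ∩ Ravi ∩ Priya: 10:00-13:30, 17:30-19:30.
Hana ∩ Diego ∩ Ravi ∩ Priya ∩ Bashir: 10:00-12:30, 17:30-19:30.
The first common window of at least 90 minutes is 10:00-12:30, so the earliest start is 10:00.

10:00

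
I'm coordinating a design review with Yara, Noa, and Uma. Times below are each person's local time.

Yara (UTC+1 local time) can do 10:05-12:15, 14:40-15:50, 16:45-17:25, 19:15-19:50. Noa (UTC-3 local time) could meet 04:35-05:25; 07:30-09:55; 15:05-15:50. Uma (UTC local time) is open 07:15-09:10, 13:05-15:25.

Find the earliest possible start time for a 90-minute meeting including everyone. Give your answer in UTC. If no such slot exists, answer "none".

none

Yara in UTC: 09:05-11:15, 13:40-14:50, 15:45-16:25, 18:15-18:50 (subtract 1h to convert from UTC+1).
Noa in UTC: 07:35-08:25, 10:30-12:55, 18:05-18:50 (add 3h to convert from UTC-3).
Uma in UTC: 07:15-09:10, 13:05-15:25.
Yara ∩ Noa: 10:30-11:15, 18:15-18:50.
Yara ∩ Noa ∩ Uma: ∅.
There is no time when everyone is free.
No common window is at least 90 minutes long.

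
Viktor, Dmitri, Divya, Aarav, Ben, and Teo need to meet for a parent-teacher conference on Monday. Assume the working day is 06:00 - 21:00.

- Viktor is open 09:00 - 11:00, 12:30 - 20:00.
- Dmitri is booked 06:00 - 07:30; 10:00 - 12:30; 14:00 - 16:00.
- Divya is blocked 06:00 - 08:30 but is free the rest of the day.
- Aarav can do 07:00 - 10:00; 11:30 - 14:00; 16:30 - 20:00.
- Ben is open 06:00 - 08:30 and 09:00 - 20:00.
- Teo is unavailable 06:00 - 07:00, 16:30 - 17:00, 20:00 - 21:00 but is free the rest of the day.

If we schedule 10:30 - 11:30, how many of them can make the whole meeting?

3

Viktor free: 09:00-11:00, 12:30-20:00.
Dmitri free: 07:30-10:00, 12:30-14:00, 16:00-21:00 (invert busy blocks within the working day).
Divya free: 08:30-21:00 (invert busy blocks within the working day).
Aarav free: 07:00-10:00, 11:30-14:00, 16:30-20:00.
Ben free: 06:00-08:30, 09:00-20:00.
Teo free: 07:00-16:30, 17:00-20:00 (invert busy blocks within the working day).
Divya, Ben, and Teo can make the full 10:30-11:30 slot — that's 3.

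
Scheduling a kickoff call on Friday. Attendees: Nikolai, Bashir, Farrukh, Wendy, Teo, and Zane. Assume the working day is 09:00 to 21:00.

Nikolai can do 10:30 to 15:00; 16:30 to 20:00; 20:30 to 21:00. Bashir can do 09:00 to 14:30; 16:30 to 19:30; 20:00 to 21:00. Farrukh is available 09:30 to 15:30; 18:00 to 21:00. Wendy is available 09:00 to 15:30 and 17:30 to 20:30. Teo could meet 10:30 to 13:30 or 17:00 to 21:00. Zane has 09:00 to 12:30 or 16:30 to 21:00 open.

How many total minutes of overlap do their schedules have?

210

Nikolai ∩ Bashir: 10:30-14:30, 16:30-19:30, 20:30-21:00.
Nikolai ∩ Bashir ∩ Farrukh: 10:30-14:30, 18:00-19:30, 20:30-21:00.
Nikolai ∩ Bashir ∩ Farrukh ∩ Wendy: 10:30-14:30, 18:00-19:30.
Nikolai ∩ Bashir ∩ Farrukh ∩ Wendy ∩ Teo: 10:30-13:30, 18:00-19:30.
Nikolai ∩ Bashir ∩ Farrukh ∩ Wendy ∩ Teo ∩ Zane: 10:30-12:30, 18:00-19:30.
Summing the common windows: 120 + 90 = 210 minutes.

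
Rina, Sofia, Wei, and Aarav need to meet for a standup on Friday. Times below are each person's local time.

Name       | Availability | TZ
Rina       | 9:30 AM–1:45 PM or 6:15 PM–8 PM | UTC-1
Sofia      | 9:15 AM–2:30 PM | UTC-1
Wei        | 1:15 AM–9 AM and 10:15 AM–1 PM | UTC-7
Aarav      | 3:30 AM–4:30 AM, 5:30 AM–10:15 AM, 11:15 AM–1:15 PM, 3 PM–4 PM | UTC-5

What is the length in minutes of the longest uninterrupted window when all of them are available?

Rina in UTC: 10:30-14:45, 19:15-21:00 (add 1h to convert from UTC-1).
Sofia in UTC: 10:15-15:30 (add 1h to convert from UTC-1).
Wei in UTC: 08:15-16:00, 17:15-20:00 (add 7h to convert from UTC-7).
Aarav in UTC: 08:30-09:30, 10:30-15:15, 16:15-18:15, 20:00-21:00 (add 5h to convert from UTC-5).
Rina ∩ Sofia: 10:30-14:45.
Rina ∩ Sofia ∩ Wei: 10:30-14:45.
Rina ∩ Sofia ∩ Wei ∩ Aarav: 10:30-14:45.
The longest is 10:30-14:45 at 255 minutes.

255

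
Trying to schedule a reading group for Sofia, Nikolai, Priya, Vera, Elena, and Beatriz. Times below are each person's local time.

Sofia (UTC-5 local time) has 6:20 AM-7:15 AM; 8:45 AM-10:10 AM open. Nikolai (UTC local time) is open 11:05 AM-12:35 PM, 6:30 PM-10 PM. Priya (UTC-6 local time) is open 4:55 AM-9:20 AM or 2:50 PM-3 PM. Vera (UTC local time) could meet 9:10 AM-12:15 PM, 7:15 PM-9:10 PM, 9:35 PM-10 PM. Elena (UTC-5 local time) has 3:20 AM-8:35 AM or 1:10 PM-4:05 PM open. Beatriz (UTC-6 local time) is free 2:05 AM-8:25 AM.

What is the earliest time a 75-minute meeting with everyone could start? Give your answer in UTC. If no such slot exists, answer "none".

Sofia in UTC: 11:20-12:15, 13:45-15:10 (add 5h to convert from UTC-5).
Nikolai in UTC: 11:05-12:35, 18:30-22:00.
Priya in UTC: 10:55-15:20, 20:50-21:00 (add 6h to convert from UTC-6).
Vera in UTC: 09:10-12:15, 19:15-21:10, 21:35-22:00.
Elena in UTC: 08:20-13:35, 18:10-21:05 (add 5h to convert from UTC-5).
Beatriz in UTC: 08:05-14:25 (add 6h to convert from UTC-6).
Sofia ∩ Nikolai: 11:20-12:15.
Sofia ∩ Nikolai ∩ Priya: 11:20-12:15.
Sofia ∩ Nikolai ∩ Priya ∩ Vera: 11:20-12:15.
Sofia ∩ Nikolai ∩ Priya ∩ Vera ∩ Elena: 11:20-12:15.
Sofia ∩ Nikolai ∩ Priya ∩ Vera ∩ Elena ∩ Beatriz: 11:20-12:15.
No common window is at least 75 minutes long.

none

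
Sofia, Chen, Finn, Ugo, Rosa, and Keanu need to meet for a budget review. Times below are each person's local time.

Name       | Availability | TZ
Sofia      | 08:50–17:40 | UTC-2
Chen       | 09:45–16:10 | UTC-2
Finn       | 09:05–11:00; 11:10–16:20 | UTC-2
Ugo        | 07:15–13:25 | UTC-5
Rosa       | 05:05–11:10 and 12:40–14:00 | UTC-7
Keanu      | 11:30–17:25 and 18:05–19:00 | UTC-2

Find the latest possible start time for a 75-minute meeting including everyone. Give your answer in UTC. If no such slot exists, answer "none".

16:55

Sofia in UTC: 10:50-19:40 (add 2h to convert from UTC-2).
Chen in UTC: 11:45-18:10 (add 2h to convert from UTC-2).
Finn in UTC: 11:05-13:00, 13:10-18:20 (add 2h to convert from UTC-2).
Ugo in UTC: 12:15-18:25 (add 5h to convert from UTC-5).
Rosa in UTC: 12:05-18:10, 19:40-21:00 (add 7h to convert from UTC-7).
Keanu in UTC: 13:30-19:25, 20:05-21:00 (add 2h to convert from UTC-2).
Sofia ∩ Chen: 11:45-18:10.
Sofia ∩ Chen ∩ Finn: 11:45-13:00, 13:10-18:10.
Sofia ∩ Chen ∩ Finn ∩ Ugo: 12:15-13:00, 13:10-18:10.
Sofia ∩ Chen ∩ Finn ∩ Ugo ∩ Rosa: 12:15-13:00, 13:10-18:10.
Sofia ∩ Chen ∩ Finn ∩ Ugo ∩ Rosa ∩ Keanu: 13:30-18:10.
The last common window of at least 75 minutes is 13:30-18:10; a 75-minute meeting can start as late as 16:55 and still end by 18:10.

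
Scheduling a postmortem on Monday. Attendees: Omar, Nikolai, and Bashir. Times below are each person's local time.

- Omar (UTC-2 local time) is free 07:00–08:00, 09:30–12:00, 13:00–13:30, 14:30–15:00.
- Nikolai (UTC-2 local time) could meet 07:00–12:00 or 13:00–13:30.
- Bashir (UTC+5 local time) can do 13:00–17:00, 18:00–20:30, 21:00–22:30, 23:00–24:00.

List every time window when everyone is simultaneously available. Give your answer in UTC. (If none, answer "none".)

09:00-10:00, 11:30-12:00, 13:00-14:00, 15:00-15:30

Omar in UTC: 09:00-10:00, 11:30-14:00, 15:00-15:30, 16:30-17:00 (add 2h to convert from UTC-2).
Nikolai in UTC: 09:00-14:00, 15:00-15:30 (add 2h to convert from UTC-2).
Bashir in UTC: 08:00-12:00, 13:00-15:30, 16:00-17:30, 18:00-19:00 (subtract 5h to convert from UTC+5).
Omar ∩ Nikolai: 09:00-10:00, 11:30-14:00, 15:00-15:30.
Omar ∩ Nikolai ∩ Bashir: 09:00-10:00, 11:30-12:00, 13:00-14:00, 15:00-15:30.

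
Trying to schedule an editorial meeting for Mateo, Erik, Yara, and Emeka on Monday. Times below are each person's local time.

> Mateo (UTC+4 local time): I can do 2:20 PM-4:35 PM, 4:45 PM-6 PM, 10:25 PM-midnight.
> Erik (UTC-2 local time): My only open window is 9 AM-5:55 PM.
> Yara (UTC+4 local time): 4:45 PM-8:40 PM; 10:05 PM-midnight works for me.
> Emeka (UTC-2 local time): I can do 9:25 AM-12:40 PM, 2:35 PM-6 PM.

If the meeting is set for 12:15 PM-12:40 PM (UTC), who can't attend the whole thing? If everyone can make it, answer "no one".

Mateo in UTC: 10:20-12:35, 12:45-14:00, 18:25-20:00 (subtract 4h to convert from UTC+4).
Erik in UTC: 11:00-19:55 (add 2h to convert from UTC-2).
Yara in UTC: 12:45-16:40, 18:05-20:00 (subtract 4h to convert from UTC+4).
Emeka in UTC: 11:25-14:40, 16:35-20:00 (add 2h to convert from UTC-2).
Mateo: not fully free for 12:15-12:40. Erik: free for 12:15-12:40. Yara: not fully free for 12:15-12:40. Emeka: free for 12:15-12:40.

Mateo, Yara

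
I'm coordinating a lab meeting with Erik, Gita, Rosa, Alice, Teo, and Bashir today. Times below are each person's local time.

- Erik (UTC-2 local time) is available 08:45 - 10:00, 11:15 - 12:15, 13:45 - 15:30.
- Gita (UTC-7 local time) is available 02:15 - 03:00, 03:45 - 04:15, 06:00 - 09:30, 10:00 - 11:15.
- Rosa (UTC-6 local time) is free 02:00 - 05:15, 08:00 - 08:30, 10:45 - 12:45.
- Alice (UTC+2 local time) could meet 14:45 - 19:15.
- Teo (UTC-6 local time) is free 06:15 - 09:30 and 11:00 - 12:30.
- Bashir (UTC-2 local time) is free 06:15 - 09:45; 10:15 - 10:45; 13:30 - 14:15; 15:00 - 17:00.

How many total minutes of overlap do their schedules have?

15

Erik in UTC: 10:45-12:00, 13:15-14:15, 15:45-17:30 (add 2h to convert from UTC-2).
Gita in UTC: 09:15-10:00, 10:45-11:15, 13:00-16:30, 17:00-18:15 (add 7h to convert from UTC-7).
Rosa in UTC: 08:00-11:15, 14:00-14:30, 16:45-18:45 (add 6h to convert from UTC-6).
Alice in UTC: 12:45-17:15 (subtract 2h to convert from UTC+2).
Teo in UTC: 12:15-15:30, 17:00-18:30 (add 6h to convert from UTC-6).
Bashir in UTC: 08:15-11:45, 12:15-12:45, 15:30-16:15, 17:00-19:00 (add 2h to convert from UTC-2).
Erik ∩ Gita: 10:45-11:15, 13:15-14:15, 15:45-16:30, 17:00-17:30.
Erik ∩ Gita ∩ Rosa: 10:45-11:15, 14:00-14:15, 17:00-17:30.
Erik ∩ Gita ∩ Rosa ∩ Alice: 14:00-14:15, 17:00-17:15.
Erik ∩ Gita ∩ Rosa ∩ Alice ∩ Teo: 14:00-14:15, 17:00-17:15.
Erik ∩ Gita ∩ Rosa ∩ Alice ∩ Teo ∩ Bashir: 17:00-17:15.
That's a single block of 15 minutes.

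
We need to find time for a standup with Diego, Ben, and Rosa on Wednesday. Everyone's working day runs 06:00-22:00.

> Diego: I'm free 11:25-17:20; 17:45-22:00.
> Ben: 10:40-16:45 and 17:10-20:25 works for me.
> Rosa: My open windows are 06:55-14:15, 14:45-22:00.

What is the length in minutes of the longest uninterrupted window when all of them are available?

170

Diego ∩ Ben: 11:25-16:45, 17:10-17:20, 17:45-20:25.
Diego ∩ Ben ∩ Rosa: 11:25-14:15, 14:45-16:45, 17:10-17:20, 17:45-20:25.
The longest is 11:25-14:15 at 170 minutes.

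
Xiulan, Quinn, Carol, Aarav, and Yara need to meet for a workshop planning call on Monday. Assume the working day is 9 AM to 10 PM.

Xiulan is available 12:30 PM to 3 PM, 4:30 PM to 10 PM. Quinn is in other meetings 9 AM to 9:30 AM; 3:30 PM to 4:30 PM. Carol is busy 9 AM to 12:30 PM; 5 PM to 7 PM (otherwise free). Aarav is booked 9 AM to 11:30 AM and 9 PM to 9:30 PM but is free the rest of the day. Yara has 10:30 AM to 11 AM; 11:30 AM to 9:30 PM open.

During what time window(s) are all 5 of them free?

12:30-15:00, 16:30-17:00, 19:00-21:00

Xiulan free: 12:30-15:00, 16:30-22:00.
Quinn free: 09:30-15:30, 16:30-22:00 (invert busy blocks within the working day).
Carol free: 12:30-17:00, 19:00-22:00 (invert busy blocks within the working day).
Aarav free: 11:30-21:00, 21:30-22:00 (invert busy blocks within the working day).
Yara free: 10:30-11:00, 11:30-21:30.
Xiulan ∩ Quinn: 12:30-15:00, 16:30-22:00.
Xiulan ∩ Quinn ∩ Carol: 12:30-15:00, 16:30-17:00, 19:00-22:00.
Xiulan ∩ Quinn ∩ Carol ∩ Aarav: 12:30-15:00, 16:30-17:00, 19:00-21:00, 21:30-22:00.
Xiulan ∩ Quinn ∩ Carol ∩ Aarav ∩ Yara: 12:30-15:00, 16:30-17:00, 19:00-21:00.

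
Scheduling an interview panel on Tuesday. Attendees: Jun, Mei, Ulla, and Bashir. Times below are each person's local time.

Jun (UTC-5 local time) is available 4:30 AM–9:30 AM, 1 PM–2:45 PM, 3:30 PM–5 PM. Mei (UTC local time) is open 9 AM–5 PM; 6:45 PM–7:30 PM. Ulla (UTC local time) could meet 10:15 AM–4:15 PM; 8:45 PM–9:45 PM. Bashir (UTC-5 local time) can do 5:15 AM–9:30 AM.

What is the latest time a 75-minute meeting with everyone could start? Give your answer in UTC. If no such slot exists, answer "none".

Jun in UTC: 09:30-14:30, 18:00-19:45, 20:30-22:00 (add 5h to convert from UTC-5).
Mei in UTC: 09:00-17:00, 18:45-19:30.
Ulla in UTC: 10:15-16:15, 20:45-21:45.
Bashir in UTC: 10:15-14:30 (add 5h to convert from UTC-5).
Jun ∩ Mei: 09:30-14:30, 18:45-19:30.
Jun ∩ Mei ∩ Ulla: 10:15-14:30.
Jun ∩ Mei ∩ Ulla ∩ Bashir: 10:15-14:30.
The last common window of at least 75 minutes is 10:15-14:30; a 75-minute meeting can start as late as 13:15 and still end by 14:30.

13:15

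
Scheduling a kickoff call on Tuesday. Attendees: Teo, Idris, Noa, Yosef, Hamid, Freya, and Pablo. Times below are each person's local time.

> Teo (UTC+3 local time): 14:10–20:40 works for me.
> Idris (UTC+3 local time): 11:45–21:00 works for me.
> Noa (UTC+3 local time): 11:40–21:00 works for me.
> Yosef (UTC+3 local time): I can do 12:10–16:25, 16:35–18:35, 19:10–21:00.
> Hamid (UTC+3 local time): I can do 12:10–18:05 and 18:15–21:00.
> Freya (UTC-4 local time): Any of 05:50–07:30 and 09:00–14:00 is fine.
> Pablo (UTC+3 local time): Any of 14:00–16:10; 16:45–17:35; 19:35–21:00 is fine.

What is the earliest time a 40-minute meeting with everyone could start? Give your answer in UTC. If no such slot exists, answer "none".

13:45

Teo in UTC: 11:10-17:40 (subtract 3h to convert from UTC+3).
Idris in UTC: 08:45-18:00 (subtract 3h to convert from UTC+3).
Noa in UTC: 08:40-18:00 (subtract 3h to convert from UTC+3).
Yosef in UTC: 09:10-13:25, 13:35-15:35, 16:10-18:00 (subtract 3h to convert from UTC+3).
Hamid in UTC: 09:10-15:05, 15:15-18:00 (subtract 3h to convert from UTC+3).
Freya in UTC: 09:50-11:30, 13:00-18:00 (add 4h to convert from UTC-4).
Pablo in UTC: 11:00-13:10, 13:45-14:35, 16:35-18:00 (subtract 3h to convert from UTC+3).
Teo ∩ Idris: 11:10-17:40.
Teo ∩ Idris ∩ Noa: 11:10-17:40.
Teo ∩ Idris ∩ Noa ∩ Yosef: 11:10-13:25, 13:35-15:35, 16:10-17:40.
Teo ∩ Idris ∩ Noa ∩ Yosef ∩ Hamid: 11:10-13:25, 13:35-15:05, 15:15-15:35, 16:10-17:40.
Teo ∩ Idris ∩ Noa ∩ Yosef ∩ Hamid ∩ Freya: 11:10-11:30, 13:00-13:25, 13:35-15:05, 15:15-15:35, 16:10-17:40.
Teo ∩ Idris ∩ Noa ∩ Yosef ∩ Hamid ∩ Freya ∩ Pablo: 11:10-11:30, 13:00-13:10, 13:45-14:35, 16:35-17:40.
The first common window of at least 40 minutes is 13:45-14:35, so the earliest start is 13:45.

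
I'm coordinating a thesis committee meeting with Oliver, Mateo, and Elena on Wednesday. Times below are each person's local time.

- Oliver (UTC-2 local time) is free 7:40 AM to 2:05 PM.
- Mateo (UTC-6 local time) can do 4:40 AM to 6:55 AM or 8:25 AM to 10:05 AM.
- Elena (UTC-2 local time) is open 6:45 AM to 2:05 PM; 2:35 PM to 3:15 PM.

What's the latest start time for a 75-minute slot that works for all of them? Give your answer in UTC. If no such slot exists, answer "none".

Oliver in UTC: 09:40-16:05 (add 2h to convert from UTC-2).
Mateo in UTC: 10:40-12:55, 14:25-16:05 (add 6h to convert from UTC-6).
Elena in UTC: 08:45-16:05, 16:35-17:15 (add 2h to convert from UTC-2).
Oliver ∩ Mateo: 10:40-12:55, 14:25-16:05.
Oliver ∩ Mateo ∩ Elena: 10:40-12:55, 14:25-16:05.
The last common window of at least 75 minutes is 14:25-16:05; a 75-minute meeting can start as late as 14:50 and still end by 16:05.

14:50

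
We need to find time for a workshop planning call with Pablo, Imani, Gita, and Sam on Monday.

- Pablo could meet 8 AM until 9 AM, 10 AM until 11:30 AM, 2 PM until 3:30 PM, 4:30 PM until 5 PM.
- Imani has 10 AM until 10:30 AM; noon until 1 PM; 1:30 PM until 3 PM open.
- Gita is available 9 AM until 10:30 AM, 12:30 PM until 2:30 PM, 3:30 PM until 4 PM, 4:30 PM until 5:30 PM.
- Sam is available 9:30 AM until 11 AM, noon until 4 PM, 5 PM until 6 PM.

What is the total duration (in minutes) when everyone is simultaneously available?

Pablo ∩ Imani: 10:00-10:30, 14:00-15:00.
Pablo ∩ Imani ∩ Gita: 10:00-10:30, 14:00-14:30.
Pablo ∩ Imani ∩ Gita ∩ Sam: 10:00-10:30, 14:00-14:30.
Summing the common windows: 30 + 30 = 60 minutes.

60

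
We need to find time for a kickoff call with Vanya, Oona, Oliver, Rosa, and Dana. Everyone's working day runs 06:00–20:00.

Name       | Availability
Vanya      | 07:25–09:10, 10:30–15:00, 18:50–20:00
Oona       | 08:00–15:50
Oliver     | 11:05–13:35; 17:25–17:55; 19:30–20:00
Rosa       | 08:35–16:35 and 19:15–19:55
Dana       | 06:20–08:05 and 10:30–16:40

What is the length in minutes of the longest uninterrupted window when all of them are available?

Vanya ∩ Oona: 08:00-09:10, 10:30-15:00.
Vanya ∩ Oona ∩ Oliver: 11:05-13:35.
Vanya ∩ Oona ∩ Oliver ∩ Rosa: 11:05-13:35.
Vanya ∩ Oona ∩ Oliver ∩ Rosa ∩ Dana: 11:05-13:35.
So the common availability across everyone is 11:05-13:35.
The longest is 11:05-13:35 at 150 minutes.

150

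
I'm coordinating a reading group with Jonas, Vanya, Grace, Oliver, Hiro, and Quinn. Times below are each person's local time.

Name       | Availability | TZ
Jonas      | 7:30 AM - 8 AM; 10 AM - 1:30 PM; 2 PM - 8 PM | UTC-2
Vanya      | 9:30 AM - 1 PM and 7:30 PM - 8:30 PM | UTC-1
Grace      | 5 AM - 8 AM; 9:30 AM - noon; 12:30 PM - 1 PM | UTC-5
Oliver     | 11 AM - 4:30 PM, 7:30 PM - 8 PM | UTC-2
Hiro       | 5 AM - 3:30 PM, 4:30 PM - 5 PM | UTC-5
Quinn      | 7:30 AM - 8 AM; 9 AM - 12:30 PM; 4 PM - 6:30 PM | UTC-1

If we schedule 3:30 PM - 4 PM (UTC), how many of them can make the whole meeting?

3

Jonas in UTC: 09:30-10:00, 12:00-15:30, 16:00-22:00 (add 2h to convert from UTC-2).
Vanya in UTC: 10:30-14:00, 20:30-21:30 (add 1h to convert from UTC-1).
Grace in UTC: 10:00-13:00, 14:30-17:00, 17:30-18:00 (add 5h to convert from UTC-5).
Oliver in UTC: 13:00-18:30, 21:30-22:00 (add 2h to convert from UTC-2).
Hiro in UTC: 10:00-20:30, 21:30-22:00 (add 5h to convert from UTC-5).
Quinn in UTC: 08:30-09:00, 10:00-13:30, 17:00-19:30 (add 1h to convert from UTC-1).
Grace, Oliver, and Hiro can make the full 15:30-16:00 slot — that's 3.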